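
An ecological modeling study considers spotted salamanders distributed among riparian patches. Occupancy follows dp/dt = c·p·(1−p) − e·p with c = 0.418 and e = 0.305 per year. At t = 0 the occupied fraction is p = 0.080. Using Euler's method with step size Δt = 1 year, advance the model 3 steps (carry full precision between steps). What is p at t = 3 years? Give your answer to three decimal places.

Update rule: p ← p + [c·p·(1−p) − e·p]·Δt with Δt = 1.
step 1: Δp = +0.00636, p = 0.08636
step 2: Δp = +0.00664, p = 0.09301
step 3: Δp = +0.00689, p = 0.09990

0.100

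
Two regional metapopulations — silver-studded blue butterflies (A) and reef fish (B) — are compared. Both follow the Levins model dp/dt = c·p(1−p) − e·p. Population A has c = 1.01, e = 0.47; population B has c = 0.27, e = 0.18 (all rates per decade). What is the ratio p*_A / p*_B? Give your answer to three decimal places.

1.604

A: p*_A = 1 − 0.47/1.01 = 0.5347.
B: p*_B = 1 − 0.18/0.27 = 0.3333.
p*_A / p*_B = 0.5347/0.3333 = 1.6040.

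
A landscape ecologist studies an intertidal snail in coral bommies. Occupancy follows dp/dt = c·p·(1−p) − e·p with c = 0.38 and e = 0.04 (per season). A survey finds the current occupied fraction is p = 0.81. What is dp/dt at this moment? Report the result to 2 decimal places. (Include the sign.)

0.03

Colonization term: c·p·(1−p) = 0.38×0.81×0.1900 = 0.05848.
Extinction term: e·p = 0.03240.
dp/dt = 0.05848 − 0.03240 = 0.02608.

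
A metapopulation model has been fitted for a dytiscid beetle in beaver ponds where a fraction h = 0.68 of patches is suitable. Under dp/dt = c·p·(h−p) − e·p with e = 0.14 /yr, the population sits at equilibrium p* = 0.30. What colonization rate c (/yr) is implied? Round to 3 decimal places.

0.368

At equilibrium c(h−p*) = e, so c = e/(h−p*).
c = 0.14/(0.68 − 0.30) = 0.14/0.3800 = 0.3684.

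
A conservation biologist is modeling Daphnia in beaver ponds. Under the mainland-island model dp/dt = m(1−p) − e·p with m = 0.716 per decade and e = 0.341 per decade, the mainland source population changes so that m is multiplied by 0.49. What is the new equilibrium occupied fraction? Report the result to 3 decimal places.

0.507

Before: p* = 0.716/(0.716+0.341) = 0.6774.
After: m = 0.35084, e = 0.341; p* = 0.35084/0.6918 = 0.5071.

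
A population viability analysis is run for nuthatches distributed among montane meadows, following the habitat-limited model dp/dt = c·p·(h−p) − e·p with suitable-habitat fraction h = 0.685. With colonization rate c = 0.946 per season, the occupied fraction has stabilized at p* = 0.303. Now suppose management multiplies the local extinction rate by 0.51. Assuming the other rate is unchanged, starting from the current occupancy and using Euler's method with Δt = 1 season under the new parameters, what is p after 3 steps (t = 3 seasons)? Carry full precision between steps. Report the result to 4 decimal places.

0.4353

Balance c(h−p*) = e gives e = 0.946×(0.685 − 0.30300) = 0.36137.
Starting from p₀ = 0.30300; update p ← p + (dp/dt)·Δt with the new parameters.
  1  |  dp/dt·Δt = +0.053653  |  p_1 = 0.356653
  2  |  dp/dt·Δt = +0.045051  |  p_2 = 0.401704
  3  |  dp/dt·Δt = +0.033622  |  p_3 = 0.435326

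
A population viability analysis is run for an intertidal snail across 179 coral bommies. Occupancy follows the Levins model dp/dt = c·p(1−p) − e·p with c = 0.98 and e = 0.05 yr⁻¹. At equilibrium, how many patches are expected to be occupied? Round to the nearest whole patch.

170

p* = 1 − e/c = 1 − 0.05/0.98 = 0.9490.
Expected occupied patches = N × p* = 179 × 0.9490 = 169.87 ≈ 170.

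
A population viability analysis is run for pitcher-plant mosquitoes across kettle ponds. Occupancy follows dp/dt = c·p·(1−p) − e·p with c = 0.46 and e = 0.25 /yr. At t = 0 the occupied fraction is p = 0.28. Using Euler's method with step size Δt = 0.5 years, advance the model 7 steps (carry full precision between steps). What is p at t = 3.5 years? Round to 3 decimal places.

0.352

Update rule: p ← p + [c·p·(1−p) − e·p]·Δt with Δt = 0.5.
t = 0.5: p = 0.28000 + (+0.01137) = 0.29137
t = 1: p = 0.29137 + (+0.01107) = 0.30244
t = 1.5: p = 0.30244 + (+0.01072) = 0.31315
t = 2: p = 0.31315 + (+0.01033) = 0.32348
t = 2.5: p = 0.32348 + (+0.00990) = 0.33338
t = 3: p = 0.33338 + (+0.00944) = 0.34282
t = 3.5: p = 0.34282 + (+0.00897) = 0.35179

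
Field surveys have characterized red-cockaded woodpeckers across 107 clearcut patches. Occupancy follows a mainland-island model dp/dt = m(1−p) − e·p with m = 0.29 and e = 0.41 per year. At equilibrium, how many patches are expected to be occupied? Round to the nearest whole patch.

p* = m/(m+e) = 0.29/0.7000 = 0.4143.
Expected occupied patches = N × p* = 107 × 0.4143 = 44.33 ≈ 44.

44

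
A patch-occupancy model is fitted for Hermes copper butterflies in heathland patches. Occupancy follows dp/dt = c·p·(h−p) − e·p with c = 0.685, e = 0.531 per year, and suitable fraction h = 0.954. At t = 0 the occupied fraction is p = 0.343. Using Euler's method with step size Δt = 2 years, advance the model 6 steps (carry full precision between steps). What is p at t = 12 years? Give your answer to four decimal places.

Update rule: p ← p + [c·p·(h−p) − e·p]·Δt with Δt = 2.
t = 2: p = 0.34300 + (-0.07715) = 0.26585
t = 4: p = 0.26585 + (-0.03170) = 0.23415
t = 6: p = 0.23415 + (-0.01775) = 0.21640
t = 8: p = 0.21640 + (-0.01114) = 0.20526
t = 10: p = 0.20526 + (-0.00744) = 0.19782
t = 12: p = 0.19782 + (-0.00515) = 0.19267

0.1927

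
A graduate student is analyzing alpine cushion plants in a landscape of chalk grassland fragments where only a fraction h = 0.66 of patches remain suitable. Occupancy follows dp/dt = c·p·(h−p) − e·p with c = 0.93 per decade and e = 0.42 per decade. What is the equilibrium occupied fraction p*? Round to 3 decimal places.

0.208

Setting dp/dt = 0 and dividing by p* gives c·(h−p*) = e.
So p* = h − e/c = 0.66 − 0.42/0.93 = 0.66 − 0.4516 = 0.2084.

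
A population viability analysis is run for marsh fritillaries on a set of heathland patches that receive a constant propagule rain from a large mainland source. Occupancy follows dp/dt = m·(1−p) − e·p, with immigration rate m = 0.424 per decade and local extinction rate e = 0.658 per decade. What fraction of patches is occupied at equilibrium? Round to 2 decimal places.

0.39

At equilibrium the propagule rain into empty patches balances local extinction: m(1−p*) = e·p*.
p* = m/(m+e) = 0.424/(0.424+0.658) = 0.424/1.0820 = 0.3919.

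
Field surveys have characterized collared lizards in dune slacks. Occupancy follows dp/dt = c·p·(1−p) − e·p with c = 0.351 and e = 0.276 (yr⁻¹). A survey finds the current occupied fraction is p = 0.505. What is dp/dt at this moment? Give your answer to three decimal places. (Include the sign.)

-0.052

Colonization term: c·p·(1−p) = 0.351×0.505×0.4950 = 0.08774.
Extinction term: e·p = 0.13938.
dp/dt = 0.08774 − 0.13938 = -0.05164.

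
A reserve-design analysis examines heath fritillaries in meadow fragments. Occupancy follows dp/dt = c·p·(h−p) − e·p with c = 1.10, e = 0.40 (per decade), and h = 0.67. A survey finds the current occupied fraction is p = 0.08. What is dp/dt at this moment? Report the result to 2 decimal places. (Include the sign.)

Colonization term: c·p·(h−p) = 1.10×0.08×0.5900 = 0.05192.
Extinction term: e·p = 0.03200.
dp/dt = 0.05192 − 0.03200 = 0.01992.

0.02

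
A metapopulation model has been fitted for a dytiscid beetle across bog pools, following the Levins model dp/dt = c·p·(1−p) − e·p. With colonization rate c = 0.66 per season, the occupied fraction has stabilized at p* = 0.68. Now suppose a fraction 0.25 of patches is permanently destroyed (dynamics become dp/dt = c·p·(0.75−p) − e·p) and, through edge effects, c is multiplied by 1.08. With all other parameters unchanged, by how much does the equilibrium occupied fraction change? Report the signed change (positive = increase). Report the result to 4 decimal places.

Balance c(1−p*) = e gives e = 0.66×(1 − 0.68000) = 0.21120.
New p* = 0.75 − e/c = 0.75 − 0.21120/0.71280 = 0.45370.
Δp* = 0.45370 − 0.68000 = -0.22630.

-0.2263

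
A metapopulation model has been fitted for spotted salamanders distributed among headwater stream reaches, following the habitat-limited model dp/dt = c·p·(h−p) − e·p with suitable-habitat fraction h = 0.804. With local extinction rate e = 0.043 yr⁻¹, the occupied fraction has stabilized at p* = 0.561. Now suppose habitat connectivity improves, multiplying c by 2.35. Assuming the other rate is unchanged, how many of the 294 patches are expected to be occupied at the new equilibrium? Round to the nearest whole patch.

206

Balance c(h−p*) = e gives c = e/(0.804 − 0.56100) = 0.043/0.24300 = 0.17695.
New p* = 0.804 − e/c = 0.804 − 0.04300/0.41583 = 0.70059.
Expected occupied = 294 × 0.70059 = 205.97 ≈ 206.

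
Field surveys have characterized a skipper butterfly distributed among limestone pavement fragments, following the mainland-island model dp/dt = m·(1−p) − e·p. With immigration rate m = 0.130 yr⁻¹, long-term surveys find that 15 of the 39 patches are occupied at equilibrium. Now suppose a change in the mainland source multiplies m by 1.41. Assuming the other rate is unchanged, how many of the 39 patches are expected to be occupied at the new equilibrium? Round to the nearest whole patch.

Observed p* = 15/39 = 0.38462.
Balance m(1−p*) = e·p* gives e = m(1−p*)/p* = 0.130×0.61538/0.38462 = 0.20800.
New p* = m/(m+e) = 0.18330/(0.18330+0.20800) = 0.46844.
Expected occupied = 39 × 0.46844 = 18.27 ≈ 18.

18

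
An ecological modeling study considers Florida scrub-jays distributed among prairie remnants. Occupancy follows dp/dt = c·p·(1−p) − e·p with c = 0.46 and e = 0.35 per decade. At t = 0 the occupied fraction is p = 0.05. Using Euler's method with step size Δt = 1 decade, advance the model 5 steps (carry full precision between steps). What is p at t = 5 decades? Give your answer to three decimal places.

Update rule: p ← p + [c·p·(1−p) − e·p]·Δt with Δt = 1.
  1  |  dp/dt·Δt = +0.004350  |  p_1 = 0.054350
  2  |  dp/dt·Δt = +0.004620  |  p_2 = 0.058970
  3  |  dp/dt·Δt = +0.004887  |  p_3 = 0.063857
  4  |  dp/dt·Δt = +0.005149  |  p_4 = 0.069005
  5  |  dp/dt·Δt = +0.005400  |  p_5 = 0.074405

0.074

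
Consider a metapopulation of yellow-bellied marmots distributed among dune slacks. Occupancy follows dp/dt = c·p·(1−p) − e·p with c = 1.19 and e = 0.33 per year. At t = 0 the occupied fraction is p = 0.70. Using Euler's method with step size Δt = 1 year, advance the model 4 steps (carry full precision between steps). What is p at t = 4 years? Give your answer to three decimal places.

0.723

Update rule: p ← p + [c·p·(1−p) − e·p]·Δt with Δt = 1.
step 1: Δp = +0.01890, p = 0.71890
step 2: Δp = +0.00324, p = 0.72214
step 3: Δp = +0.00047, p = 0.72261
step 4: Δp = +0.00007, p = 0.72268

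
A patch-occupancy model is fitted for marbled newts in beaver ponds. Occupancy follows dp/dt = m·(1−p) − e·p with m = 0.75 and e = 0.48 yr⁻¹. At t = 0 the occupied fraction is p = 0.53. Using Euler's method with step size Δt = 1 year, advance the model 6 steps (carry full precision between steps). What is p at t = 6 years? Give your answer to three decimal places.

0.610

Update rule: p ← p + [m·(1−p) − e·p]·Δt with Δt = 1.
  1  |  dp/dt·Δt = +0.098100  |  p_1 = 0.628100
  2  |  dp/dt·Δt = -0.022563  |  p_2 = 0.605537
  3  |  dp/dt·Δt = +0.005189  |  p_3 = 0.610726
  4  |  dp/dt·Δt = -0.001194  |  p_4 = 0.609533
  5  |  dp/dt·Δt = +0.000275  |  p_5 = 0.609807
  6  |  dp/dt·Δt = -0.000063  |  p_6 = 0.609744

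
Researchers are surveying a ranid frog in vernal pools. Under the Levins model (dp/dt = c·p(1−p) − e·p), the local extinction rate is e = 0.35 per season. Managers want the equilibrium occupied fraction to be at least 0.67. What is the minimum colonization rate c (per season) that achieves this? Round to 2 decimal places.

1.06

p* = 1 − e/c ≥ 0.67 requires e/c ≤ 0.3300, i.e. c ≥ e/0.3300.
c_min = 0.35/0.3300 = 1.0606.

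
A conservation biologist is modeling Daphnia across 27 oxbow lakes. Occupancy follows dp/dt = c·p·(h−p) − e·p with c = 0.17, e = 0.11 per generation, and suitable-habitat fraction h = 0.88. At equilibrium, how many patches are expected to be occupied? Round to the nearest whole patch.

6

p* = h − e/c = 0.88 − 0.6471 = 0.2329.
Expected occupied patches = N × p* = 27 × 0.2329 = 6.29 ≈ 6.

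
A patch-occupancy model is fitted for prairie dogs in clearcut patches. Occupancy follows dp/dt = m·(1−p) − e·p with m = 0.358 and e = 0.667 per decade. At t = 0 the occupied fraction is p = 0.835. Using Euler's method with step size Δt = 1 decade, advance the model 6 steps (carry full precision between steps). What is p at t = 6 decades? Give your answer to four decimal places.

Update rule: p ← p + [m·(1−p) − e·p]·Δt with Δt = 1.
step 1: Δp = -0.49788, p = 0.33712
step 2: Δp = +0.01245, p = 0.34957
step 3: Δp = -0.00031, p = 0.34926
step 4: Δp = +0.00001, p = 0.34927
step 5: Δp = -0.00000, p = 0.34927
step 6: Δp = +0.00000, p = 0.34927

0.3493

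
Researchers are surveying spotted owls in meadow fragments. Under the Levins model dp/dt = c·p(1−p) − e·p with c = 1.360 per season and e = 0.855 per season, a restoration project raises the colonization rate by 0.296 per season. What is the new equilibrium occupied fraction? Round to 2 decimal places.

0.48

Before: p* = 1 − 0.855/1.360 = 0.3713.
After the change, c = 1.656, e = 0.855, so p* = 1 − 0.855/1.656 = 0.4837.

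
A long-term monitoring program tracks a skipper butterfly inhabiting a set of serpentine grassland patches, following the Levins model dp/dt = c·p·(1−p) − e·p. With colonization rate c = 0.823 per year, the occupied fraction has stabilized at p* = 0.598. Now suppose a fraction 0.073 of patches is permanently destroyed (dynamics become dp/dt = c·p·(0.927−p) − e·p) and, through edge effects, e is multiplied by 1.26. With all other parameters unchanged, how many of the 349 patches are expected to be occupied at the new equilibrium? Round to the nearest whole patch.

147

Balance c(1−p*) = e gives e = 0.823×(1 − 0.59800) = 0.33085.
New p* = 0.927 − e/c = 0.927 − 0.41687/0.82300 = 0.42048.
Expected occupied = 349 × 0.42048 = 146.75 ≈ 147.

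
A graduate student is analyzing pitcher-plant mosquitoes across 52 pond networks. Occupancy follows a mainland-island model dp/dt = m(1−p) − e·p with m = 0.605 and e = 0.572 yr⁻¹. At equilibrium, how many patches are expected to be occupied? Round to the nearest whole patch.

27

p* = m/(m+e) = 0.605/1.1770 = 0.5140.
Expected occupied patches = N × p* = 52 × 0.5140 = 26.73 ≈ 27.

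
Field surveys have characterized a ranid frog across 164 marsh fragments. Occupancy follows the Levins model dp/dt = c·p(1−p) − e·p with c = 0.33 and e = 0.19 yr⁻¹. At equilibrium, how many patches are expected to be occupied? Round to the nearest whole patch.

70

p* = 1 − e/c = 1 − 0.19/0.33 = 0.4242.
Expected occupied patches = N × p* = 164 × 0.4242 = 69.58 ≈ 70.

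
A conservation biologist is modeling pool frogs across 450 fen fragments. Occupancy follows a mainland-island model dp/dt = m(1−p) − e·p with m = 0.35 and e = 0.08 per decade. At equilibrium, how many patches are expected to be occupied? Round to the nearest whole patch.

366

p* = m/(m+e) = 0.35/0.4300 = 0.8140.
Expected occupied patches = N × p* = 450 × 0.8140 = 366.28 ≈ 366.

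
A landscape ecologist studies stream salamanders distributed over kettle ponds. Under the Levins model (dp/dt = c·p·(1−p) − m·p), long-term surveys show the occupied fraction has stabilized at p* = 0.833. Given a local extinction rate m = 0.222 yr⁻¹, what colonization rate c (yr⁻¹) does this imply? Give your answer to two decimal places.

1.33

At equilibrium c(1−p*) = m, so c = m/(1−p*).
c = 0.222/(1 − 0.833) = 0.222/0.1670 = 1.3293.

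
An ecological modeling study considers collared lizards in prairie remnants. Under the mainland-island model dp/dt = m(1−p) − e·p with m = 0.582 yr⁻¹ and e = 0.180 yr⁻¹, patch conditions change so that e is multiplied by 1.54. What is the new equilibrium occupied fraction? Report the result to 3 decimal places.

Before: p* = 0.582/(0.582+0.180) = 0.7638.
After: m = 0.582, e = 0.2772; p* = 0.582/0.8592 = 0.6774.

0.677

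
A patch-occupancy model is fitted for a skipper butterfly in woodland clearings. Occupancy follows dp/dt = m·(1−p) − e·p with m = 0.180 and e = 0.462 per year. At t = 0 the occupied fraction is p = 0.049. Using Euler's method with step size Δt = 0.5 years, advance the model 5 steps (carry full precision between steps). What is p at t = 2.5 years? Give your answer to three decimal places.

0.247

Update rule: p ← p + [m·(1−p) − e·p]·Δt with Δt = 0.5.
p: 0.04900 → 0.12327  (Δp = +0.07427)
p: 0.12327 → 0.17370  (Δp = +0.05043)
p: 0.17370 → 0.20794  (Δp = +0.03424)
p: 0.20794 → 0.23119  (Δp = +0.02325)
p: 0.23119 → 0.24698  (Δp = +0.01579)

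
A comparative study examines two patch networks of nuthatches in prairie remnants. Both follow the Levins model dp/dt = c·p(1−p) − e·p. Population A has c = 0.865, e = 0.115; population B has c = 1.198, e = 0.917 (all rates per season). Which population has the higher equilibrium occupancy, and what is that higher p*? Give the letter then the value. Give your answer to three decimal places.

A, 0.867

A: p*_A = 1 − 0.115/0.865 = 0.8671.
B: p*_B = 1 − 0.917/1.198 = 0.2346.
A is higher at 0.8671.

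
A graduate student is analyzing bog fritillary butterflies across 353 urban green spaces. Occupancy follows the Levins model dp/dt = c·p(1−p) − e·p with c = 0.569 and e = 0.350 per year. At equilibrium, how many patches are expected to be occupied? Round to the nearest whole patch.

136

p* = 1 − e/c = 1 − 0.350/0.569 = 0.3849.
Expected occupied patches = N × p* = 353 × 0.3849 = 135.86 ≈ 136.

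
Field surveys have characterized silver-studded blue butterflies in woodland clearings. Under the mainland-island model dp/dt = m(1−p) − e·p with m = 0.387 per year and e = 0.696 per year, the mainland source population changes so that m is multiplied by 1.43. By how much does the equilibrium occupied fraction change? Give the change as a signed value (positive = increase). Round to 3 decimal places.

0.086

Before: p* = 0.387/(0.387+0.696) = 0.3573.
After: m = 0.55341, e = 0.696; p* = 0.55341/1.2494 = 0.4429.
Δp* = 0.4429 − 0.3573 = +0.0856.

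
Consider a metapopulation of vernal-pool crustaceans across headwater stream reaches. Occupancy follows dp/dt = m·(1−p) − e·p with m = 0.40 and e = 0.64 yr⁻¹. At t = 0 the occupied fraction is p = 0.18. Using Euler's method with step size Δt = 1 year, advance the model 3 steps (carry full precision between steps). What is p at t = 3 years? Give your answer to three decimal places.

0.385

Update rule: p ← p + [m·(1−p) − e·p]·Δt with Δt = 1.
t = 1: p = 0.18000 + (+0.21280) = 0.39280
t = 2: p = 0.39280 + (-0.00851) = 0.38429
t = 3: p = 0.38429 + (+0.00034) = 0.38463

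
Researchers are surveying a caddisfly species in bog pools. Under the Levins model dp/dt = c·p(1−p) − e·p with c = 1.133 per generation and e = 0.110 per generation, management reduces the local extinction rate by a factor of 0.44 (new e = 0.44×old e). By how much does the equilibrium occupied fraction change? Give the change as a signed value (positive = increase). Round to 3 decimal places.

Before: p* = 1 − 0.110/1.133 = 0.9029.
After the change, c = 1.133, e = 0.0484, so p* = 1 − 0.0484/1.133 = 0.9573.
Δp* = 0.9573 − 0.9029 = +0.0544.

0.054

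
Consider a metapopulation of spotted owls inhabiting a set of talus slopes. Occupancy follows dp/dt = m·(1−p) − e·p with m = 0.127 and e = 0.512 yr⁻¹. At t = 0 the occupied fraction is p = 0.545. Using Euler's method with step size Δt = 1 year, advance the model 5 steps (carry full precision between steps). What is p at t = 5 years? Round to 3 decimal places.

Update rule: p ← p + [m·(1−p) − e·p]·Δt with Δt = 1.
t = 1: p = 0.54500 + (-0.22126) = 0.32375
t = 2: p = 0.32375 + (-0.07987) = 0.24387
t = 3: p = 0.24387 + (-0.02883) = 0.21504
t = 4: p = 0.21504 + (-0.01041) = 0.20463
t = 5: p = 0.20463 + (-0.00376) = 0.20087

0.201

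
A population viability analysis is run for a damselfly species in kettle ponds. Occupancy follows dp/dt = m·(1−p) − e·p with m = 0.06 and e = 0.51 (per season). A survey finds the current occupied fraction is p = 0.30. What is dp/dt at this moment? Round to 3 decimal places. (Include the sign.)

Colonization term: m·(1−p) = 0.06×0.7000 = 0.04200.
Extinction term: e·p = 0.15300.
dp/dt = 0.04200 − 0.15300 = -0.11100.

-0.111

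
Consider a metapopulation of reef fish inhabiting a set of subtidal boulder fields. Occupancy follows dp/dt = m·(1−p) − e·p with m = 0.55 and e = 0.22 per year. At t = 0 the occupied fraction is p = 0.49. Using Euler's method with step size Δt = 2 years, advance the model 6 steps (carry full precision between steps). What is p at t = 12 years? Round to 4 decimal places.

0.7087

Update rule: p ← p + [m·(1−p) − e·p]·Δt with Δt = 2.
step 1: Δp = +0.34540, p = 0.83540
step 2: Δp = -0.18652, p = 0.64888
step 3: Δp = +0.10072, p = 0.74960
step 4: Δp = -0.05439, p = 0.69521
step 5: Δp = +0.02937, p = 0.72458
step 6: Δp = -0.01586, p = 0.70872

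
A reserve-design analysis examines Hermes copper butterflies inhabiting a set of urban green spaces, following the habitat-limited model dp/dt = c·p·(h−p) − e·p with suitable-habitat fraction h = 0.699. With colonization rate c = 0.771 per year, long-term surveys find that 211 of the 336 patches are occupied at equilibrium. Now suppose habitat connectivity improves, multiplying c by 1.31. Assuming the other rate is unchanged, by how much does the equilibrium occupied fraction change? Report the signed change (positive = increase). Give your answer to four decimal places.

Observed p* = 211/336 = 0.62798.
Balance c(h−p*) = e gives e = 0.771×(0.699 − 0.62798) = 0.05476.
New p* = 0.699 − e/c = 0.699 − 0.05476/1.01001 = 0.64478.
Δp* = 0.64478 − 0.62798 = +0.01680.

0.0168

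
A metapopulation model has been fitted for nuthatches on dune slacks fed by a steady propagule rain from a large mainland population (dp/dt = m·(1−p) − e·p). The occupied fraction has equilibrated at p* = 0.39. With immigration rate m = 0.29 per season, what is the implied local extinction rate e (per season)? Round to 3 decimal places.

0.454

At equilibrium m(1−p*) = e·p*, so e = m(1−p*)/p*.
e = 0.29 × 0.6100 / 0.39 = 0.4536.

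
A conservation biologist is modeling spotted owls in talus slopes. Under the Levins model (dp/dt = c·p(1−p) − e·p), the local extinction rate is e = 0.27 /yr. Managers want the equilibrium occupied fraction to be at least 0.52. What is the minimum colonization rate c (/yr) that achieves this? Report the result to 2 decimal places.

0.56

p* = 1 − e/c ≥ 0.52 requires e/c ≤ 0.4800, i.e. c ≥ e/0.4800.
c_min = 0.27/0.4800 = 0.5625.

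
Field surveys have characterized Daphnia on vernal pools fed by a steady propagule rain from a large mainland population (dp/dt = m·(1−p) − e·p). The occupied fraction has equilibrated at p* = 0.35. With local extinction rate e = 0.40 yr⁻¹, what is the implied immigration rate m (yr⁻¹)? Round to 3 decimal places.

0.215

At equilibrium m(1−p*) = e·p*, so m = e·p*/(1−p*).
m = 0.40 × 0.35 / 0.6500 = 0.1400/0.6500 = 0.2154.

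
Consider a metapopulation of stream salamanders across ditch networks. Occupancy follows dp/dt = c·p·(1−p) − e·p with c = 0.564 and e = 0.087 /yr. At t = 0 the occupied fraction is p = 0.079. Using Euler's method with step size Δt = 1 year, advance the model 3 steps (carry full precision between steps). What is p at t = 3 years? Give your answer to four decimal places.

Update rule: p ← p + [c·p·(1−p) − e·p]·Δt with Δt = 1.
  1  |  dp/dt·Δt = +0.034163  |  p_1 = 0.113163
  2  |  dp/dt·Δt = +0.046756  |  p_2 = 0.159919
  3  |  dp/dt·Δt = +0.061858  |  p_3 = 0.221777

0.2218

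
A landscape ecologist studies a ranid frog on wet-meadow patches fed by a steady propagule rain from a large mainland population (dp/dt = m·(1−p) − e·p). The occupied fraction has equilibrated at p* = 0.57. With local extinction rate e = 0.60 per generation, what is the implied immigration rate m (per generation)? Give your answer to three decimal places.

At equilibrium m(1−p*) = e·p*, so m = e·p*/(1−p*).
m = 0.60 × 0.57 / 0.4300 = 0.3420/0.4300 = 0.7953.

0.795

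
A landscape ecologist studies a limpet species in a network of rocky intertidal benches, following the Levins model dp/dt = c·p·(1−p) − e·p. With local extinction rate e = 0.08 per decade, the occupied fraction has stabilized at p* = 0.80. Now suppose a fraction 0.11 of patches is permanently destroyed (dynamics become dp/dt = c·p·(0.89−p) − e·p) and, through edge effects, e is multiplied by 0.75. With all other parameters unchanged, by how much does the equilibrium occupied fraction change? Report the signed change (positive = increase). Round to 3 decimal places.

-0.060

Balance c(1−p*) = e gives c = e/(1 − 0.80000) = 0.08/0.20000 = 0.40000.
New p* = 0.89 − e/c = 0.89 − 0.06000/0.40000 = 0.74000.
Δp* = 0.74000 − 0.80000 = -0.06000.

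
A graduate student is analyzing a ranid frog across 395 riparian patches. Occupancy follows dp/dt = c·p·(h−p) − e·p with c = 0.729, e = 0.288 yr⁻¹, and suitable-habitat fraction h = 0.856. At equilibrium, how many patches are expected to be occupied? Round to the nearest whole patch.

p* = h − e/c = 0.856 − 0.3951 = 0.4609.
Expected occupied patches = N × p* = 395 × 0.4609 = 182.07 ≈ 182.

182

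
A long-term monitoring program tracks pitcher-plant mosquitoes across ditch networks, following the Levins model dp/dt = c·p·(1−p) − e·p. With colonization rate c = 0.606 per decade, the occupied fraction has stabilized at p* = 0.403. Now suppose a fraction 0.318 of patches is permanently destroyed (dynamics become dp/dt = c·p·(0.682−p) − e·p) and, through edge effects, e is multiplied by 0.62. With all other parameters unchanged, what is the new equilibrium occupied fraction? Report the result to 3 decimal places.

0.312

Balance c(1−p*) = e gives e = 0.606×(1 − 0.40300) = 0.36178.
New p* = 0.682 − e/c = 0.682 − 0.22430/0.60600 = 0.31187.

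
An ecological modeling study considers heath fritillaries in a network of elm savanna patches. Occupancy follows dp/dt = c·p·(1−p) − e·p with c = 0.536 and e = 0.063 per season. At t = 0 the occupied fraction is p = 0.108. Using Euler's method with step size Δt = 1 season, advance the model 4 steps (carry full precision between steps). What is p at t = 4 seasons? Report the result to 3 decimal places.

0.381

Update rule: p ← p + [c·p·(1−p) − e·p]·Δt with Δt = 1.
  1  |  dp/dt·Δt = +0.044832  |  p_1 = 0.152832
  2  |  dp/dt·Δt = +0.059770  |  p_2 = 0.212602
  3  |  dp/dt·Δt = +0.076334  |  p_3 = 0.288936
  4  |  dp/dt·Δt = +0.091919  |  p_4 = 0.380855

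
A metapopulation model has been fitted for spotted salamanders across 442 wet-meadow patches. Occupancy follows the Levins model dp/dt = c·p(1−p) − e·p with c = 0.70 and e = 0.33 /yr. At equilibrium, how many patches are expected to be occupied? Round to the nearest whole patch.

p* = 1 − e/c = 1 − 0.33/0.70 = 0.5286.
Expected occupied patches = N × p* = 442 × 0.5286 = 233.63 ≈ 234.

234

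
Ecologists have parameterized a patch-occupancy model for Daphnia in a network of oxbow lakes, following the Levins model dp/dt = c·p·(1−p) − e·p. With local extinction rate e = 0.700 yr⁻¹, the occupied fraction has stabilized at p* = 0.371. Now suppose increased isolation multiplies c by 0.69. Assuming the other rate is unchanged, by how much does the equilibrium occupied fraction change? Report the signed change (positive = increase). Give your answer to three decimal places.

Balance c(1−p*) = e gives c = e/(1 − 0.37100) = 0.700/0.62900 = 1.11288.
New p* = 1 − e/c = 1 − 0.70000/0.76789 = 0.08841.
Δp* = 0.08841 − 0.37100 = -0.28259.

-0.283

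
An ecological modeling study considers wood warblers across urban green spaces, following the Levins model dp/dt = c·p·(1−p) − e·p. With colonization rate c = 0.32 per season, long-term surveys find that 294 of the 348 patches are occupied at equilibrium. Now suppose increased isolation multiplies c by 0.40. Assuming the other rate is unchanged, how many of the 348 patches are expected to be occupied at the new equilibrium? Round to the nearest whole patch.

Observed p* = 294/348 = 0.84483.
Balance c(1−p*) = e gives e = 0.32×(1 − 0.84483) = 0.04965.
New p* = 1 − e/c = 1 − 0.04965/0.12800 = 0.61211.
Expected occupied = 348 × 0.61211 = 213.01 ≈ 213.

213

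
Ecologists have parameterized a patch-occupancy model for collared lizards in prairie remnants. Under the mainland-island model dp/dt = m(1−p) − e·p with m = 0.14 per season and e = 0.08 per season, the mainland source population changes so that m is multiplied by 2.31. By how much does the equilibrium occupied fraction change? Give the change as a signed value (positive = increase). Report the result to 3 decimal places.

Before: p* = 0.14/(0.14+0.08) = 0.6364.
After: m = 0.3234, e = 0.08; p* = 0.3234/0.4034 = 0.8017.
Δp* = 0.8017 − 0.6364 = +0.1653.

0.165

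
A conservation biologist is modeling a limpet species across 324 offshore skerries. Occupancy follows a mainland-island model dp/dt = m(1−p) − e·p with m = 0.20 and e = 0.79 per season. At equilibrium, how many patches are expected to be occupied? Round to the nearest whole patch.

p* = m/(m+e) = 0.20/0.9900 = 0.2020.
Expected occupied patches = N × p* = 324 × 0.2020 = 65.45 ≈ 65.

65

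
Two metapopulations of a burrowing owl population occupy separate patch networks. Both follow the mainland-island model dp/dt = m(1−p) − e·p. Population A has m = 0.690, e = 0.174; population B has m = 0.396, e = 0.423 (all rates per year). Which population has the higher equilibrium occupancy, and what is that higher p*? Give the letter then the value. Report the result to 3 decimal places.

A, 0.799

A: p*_A = m/(m+e) = 0.690/0.8640 = 0.7986.
B: p*_B = 0.396/0.8190 = 0.4835.
A is higher at 0.7986.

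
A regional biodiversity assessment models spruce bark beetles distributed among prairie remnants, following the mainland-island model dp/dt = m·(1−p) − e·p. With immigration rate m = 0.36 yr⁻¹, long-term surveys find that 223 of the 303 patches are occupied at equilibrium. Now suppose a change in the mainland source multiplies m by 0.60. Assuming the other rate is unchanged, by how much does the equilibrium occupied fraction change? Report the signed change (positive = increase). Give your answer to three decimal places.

-0.110

Observed p* = 223/303 = 0.73597.
Balance m(1−p*) = e·p* gives e = m(1−p*)/p* = 0.36×0.26403/0.73597 = 0.12915.
New p* = m/(m+e) = 0.21600/(0.21600+0.12915) = 0.62581.
Δp* = 0.62581 − 0.73597 = -0.11016.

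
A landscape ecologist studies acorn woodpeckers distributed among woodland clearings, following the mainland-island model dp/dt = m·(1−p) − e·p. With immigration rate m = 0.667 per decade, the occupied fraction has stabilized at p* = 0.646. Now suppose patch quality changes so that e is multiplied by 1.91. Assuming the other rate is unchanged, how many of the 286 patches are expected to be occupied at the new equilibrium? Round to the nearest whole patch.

Balance m(1−p*) = e·p* gives e = m(1−p*)/p* = 0.667×0.35400/0.64600 = 0.36551.
New p* = m/(m+e) = 0.66700/(0.66700+0.69812) = 0.48860.
Expected occupied = 286 × 0.48860 = 139.74 ≈ 140.

140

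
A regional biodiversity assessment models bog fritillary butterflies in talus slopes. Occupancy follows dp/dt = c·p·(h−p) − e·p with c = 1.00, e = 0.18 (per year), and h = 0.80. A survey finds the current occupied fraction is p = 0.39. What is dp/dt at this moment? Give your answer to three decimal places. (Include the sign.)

0.090

Colonization term: c·p·(h−p) = 1.00×0.39×0.4100 = 0.15990.
Extinction term: e·p = 0.07020.
dp/dt = 0.15990 − 0.07020 = 0.08970.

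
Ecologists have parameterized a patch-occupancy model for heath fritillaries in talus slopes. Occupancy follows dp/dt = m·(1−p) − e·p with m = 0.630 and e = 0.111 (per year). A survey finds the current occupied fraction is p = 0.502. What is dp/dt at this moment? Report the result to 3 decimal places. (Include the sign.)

0.258

Colonization term: m·(1−p) = 0.630×0.4980 = 0.31374.
Extinction term: e·p = 0.05572.
dp/dt = 0.31374 − 0.05572 = 0.25802.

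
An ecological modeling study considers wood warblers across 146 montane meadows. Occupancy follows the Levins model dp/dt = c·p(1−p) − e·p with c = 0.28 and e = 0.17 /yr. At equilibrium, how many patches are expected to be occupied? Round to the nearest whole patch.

57

p* = 1 − e/c = 1 − 0.17/0.28 = 0.3929.
Expected occupied patches = N × p* = 146 × 0.3929 = 57.36 ≈ 57.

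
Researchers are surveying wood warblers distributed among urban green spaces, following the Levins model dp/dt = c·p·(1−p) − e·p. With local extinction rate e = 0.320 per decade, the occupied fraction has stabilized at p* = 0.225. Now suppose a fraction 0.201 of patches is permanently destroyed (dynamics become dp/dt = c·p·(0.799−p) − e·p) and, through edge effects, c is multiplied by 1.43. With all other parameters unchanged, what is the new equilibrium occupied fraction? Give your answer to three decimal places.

Balance c(1−p*) = e gives c = e/(1 − 0.22500) = 0.320/0.77500 = 0.41290.
New p* = 0.799 − e/c = 0.799 − 0.32000/0.59045 = 0.25704.

0.257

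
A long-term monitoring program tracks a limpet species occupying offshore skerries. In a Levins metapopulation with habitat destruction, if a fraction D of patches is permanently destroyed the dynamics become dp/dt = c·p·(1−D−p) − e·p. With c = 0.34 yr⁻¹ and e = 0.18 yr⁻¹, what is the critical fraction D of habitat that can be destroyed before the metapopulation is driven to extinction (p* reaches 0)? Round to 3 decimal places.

0.471

The nontrivial equilibrium is p* = (1−D) − e/c; extinction occurs when this hits zero.
So D_crit = 1 − e/c = 1 − 0.18/0.34 = 1 − 0.5294 = 0.4706.
Note this equals the original equilibrium occupancy — the Levins extinction-debt result.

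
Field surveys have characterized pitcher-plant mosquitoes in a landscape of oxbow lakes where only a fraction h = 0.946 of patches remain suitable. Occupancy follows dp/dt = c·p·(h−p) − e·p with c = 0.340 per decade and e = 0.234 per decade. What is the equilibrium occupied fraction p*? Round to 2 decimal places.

0.26

Setting dp/dt = 0 and dividing by p* gives c·(h−p*) = e.
So p* = h − e/c = 0.946 − 0.234/0.340 = 0.946 − 0.6882 = 0.2578.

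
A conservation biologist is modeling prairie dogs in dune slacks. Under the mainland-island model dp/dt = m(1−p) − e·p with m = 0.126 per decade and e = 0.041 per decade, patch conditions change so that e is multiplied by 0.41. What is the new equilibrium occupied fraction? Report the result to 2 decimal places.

0.88

Before: p* = 0.126/(0.126+0.041) = 0.7545.
After: m = 0.126, e = 0.01681; p* = 0.126/0.1428 = 0.8823.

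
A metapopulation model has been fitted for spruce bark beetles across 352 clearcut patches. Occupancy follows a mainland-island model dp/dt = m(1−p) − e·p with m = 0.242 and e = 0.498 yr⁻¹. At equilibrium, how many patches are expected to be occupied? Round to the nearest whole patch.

115

p* = m/(m+e) = 0.242/0.7400 = 0.3270.
Expected occupied patches = N × p* = 352 × 0.3270 = 115.11 ≈ 115.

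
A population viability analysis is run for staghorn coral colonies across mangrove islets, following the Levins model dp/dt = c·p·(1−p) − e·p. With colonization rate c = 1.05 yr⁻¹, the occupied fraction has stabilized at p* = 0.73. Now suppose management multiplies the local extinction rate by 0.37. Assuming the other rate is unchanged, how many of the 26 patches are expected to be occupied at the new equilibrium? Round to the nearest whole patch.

Balance c(1−p*) = e gives e = 1.05×(1 − 0.73000) = 0.28350.
New p* = 1 − e/c = 1 − 0.10489/1.05000 = 0.90010.
Expected occupied = 26 × 0.90010 = 23.40 ≈ 23.

23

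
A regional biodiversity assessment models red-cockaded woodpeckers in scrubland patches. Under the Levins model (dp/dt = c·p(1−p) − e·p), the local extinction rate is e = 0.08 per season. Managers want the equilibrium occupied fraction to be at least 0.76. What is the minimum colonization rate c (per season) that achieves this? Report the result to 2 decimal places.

p* = 1 − e/c ≥ 0.76 requires e/c ≤ 0.2400, i.e. c ≥ e/0.2400.
c_min = 0.08/0.2400 = 0.3333.

0.33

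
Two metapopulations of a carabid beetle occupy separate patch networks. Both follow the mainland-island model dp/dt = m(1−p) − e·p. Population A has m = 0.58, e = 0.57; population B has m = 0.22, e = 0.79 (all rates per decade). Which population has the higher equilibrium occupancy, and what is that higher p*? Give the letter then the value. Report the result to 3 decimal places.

A: p*_A = m/(m+e) = 0.58/1.1500 = 0.5043.
B: p*_B = 0.22/1.0100 = 0.2178.
A is higher at 0.5043.

A, 0.504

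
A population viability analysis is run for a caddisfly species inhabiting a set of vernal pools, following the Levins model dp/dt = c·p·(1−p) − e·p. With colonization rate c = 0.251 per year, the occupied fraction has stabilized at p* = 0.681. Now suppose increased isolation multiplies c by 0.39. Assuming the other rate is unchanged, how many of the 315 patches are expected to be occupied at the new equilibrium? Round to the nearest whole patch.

57

Balance c(1−p*) = e gives e = 0.251×(1 − 0.68100) = 0.08007.
New p* = 1 − e/c = 1 − 0.08007/0.09789 = 0.18204.
Expected occupied = 315 × 0.18204 = 57.34 ≈ 57.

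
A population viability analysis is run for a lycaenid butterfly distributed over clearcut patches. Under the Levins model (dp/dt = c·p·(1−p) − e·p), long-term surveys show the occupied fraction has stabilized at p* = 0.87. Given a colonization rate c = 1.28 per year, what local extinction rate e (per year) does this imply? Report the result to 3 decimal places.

At equilibrium c(1−p*) = e.
e = 1.28 × (1 − 0.87) = 1.28 × 0.1300 = 0.1664.

0.166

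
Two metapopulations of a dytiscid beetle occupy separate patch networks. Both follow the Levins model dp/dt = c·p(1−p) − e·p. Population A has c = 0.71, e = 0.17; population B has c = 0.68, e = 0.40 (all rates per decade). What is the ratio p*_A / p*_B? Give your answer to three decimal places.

A: p*_A = 1 − 0.17/0.71 = 0.7606.
B: p*_B = 1 − 0.40/0.68 = 0.4118.
p*_A / p*_B = 0.7606/0.4118 = 1.8471.

1.847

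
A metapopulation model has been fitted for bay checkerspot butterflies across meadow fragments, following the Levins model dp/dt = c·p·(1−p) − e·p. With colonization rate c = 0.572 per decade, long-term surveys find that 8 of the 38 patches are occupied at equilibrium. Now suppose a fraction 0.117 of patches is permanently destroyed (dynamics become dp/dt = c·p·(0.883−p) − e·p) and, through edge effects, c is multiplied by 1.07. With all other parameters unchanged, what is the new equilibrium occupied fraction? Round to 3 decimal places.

0.145

Observed p* = 8/38 = 0.21053.
Balance c(1−p*) = e gives e = 0.572×(1 − 0.21053) = 0.45158.
New p* = 0.883 − e/c = 0.883 − 0.45158/0.61204 = 0.14517.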